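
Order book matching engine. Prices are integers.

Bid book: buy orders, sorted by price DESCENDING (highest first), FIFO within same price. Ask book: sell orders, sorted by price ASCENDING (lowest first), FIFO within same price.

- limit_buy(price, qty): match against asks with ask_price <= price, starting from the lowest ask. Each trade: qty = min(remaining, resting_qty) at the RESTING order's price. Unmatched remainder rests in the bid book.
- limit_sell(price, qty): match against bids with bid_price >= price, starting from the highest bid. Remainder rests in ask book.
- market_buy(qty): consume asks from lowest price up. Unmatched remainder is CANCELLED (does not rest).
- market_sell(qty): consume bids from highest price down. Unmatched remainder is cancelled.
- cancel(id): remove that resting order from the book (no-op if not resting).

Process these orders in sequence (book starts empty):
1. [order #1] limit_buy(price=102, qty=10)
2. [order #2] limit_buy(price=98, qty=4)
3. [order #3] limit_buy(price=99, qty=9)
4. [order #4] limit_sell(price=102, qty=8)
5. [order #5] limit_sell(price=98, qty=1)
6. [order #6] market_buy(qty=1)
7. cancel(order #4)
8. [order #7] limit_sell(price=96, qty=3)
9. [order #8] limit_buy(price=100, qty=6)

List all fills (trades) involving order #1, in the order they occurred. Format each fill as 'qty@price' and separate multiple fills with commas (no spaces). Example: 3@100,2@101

Answer: 8@102,1@102,1@102

Derivation:
After op 1 [order #1] limit_buy(price=102, qty=10): fills=none; bids=[#1:10@102] asks=[-]
After op 2 [order #2] limit_buy(price=98, qty=4): fills=none; bids=[#1:10@102 #2:4@98] asks=[-]
After op 3 [order #3] limit_buy(price=99, qty=9): fills=none; bids=[#1:10@102 #3:9@99 #2:4@98] asks=[-]
After op 4 [order #4] limit_sell(price=102, qty=8): fills=#1x#4:8@102; bids=[#1:2@102 #3:9@99 #2:4@98] asks=[-]
After op 5 [order #5] limit_sell(price=98, qty=1): fills=#1x#5:1@102; bids=[#1:1@102 #3:9@99 #2:4@98] asks=[-]
After op 6 [order #6] market_buy(qty=1): fills=none; bids=[#1:1@102 #3:9@99 #2:4@98] asks=[-]
After op 7 cancel(order #4): fills=none; bids=[#1:1@102 #3:9@99 #2:4@98] asks=[-]
After op 8 [order #7] limit_sell(price=96, qty=3): fills=#1x#7:1@102 #3x#7:2@99; bids=[#3:7@99 #2:4@98] asks=[-]
After op 9 [order #8] limit_buy(price=100, qty=6): fills=none; bids=[#8:6@100 #3:7@99 #2:4@98] asks=[-]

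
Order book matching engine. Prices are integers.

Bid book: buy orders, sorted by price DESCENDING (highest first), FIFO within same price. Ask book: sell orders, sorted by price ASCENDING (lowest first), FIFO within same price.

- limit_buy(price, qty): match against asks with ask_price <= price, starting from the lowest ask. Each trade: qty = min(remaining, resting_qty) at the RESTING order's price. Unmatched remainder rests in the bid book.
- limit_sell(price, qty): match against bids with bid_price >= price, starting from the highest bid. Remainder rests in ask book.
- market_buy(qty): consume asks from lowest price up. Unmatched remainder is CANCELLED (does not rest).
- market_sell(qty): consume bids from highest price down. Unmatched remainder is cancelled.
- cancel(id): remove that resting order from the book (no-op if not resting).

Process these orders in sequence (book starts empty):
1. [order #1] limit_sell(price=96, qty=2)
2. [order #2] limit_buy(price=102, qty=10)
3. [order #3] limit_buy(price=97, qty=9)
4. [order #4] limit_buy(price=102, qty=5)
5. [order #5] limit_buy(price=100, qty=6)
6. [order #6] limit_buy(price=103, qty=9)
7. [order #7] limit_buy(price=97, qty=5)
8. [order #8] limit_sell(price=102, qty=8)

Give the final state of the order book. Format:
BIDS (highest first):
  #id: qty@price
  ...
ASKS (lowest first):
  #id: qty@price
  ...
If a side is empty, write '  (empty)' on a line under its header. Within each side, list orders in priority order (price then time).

Answer: BIDS (highest first):
  #6: 1@103
  #2: 8@102
  #4: 5@102
  #5: 6@100
  #3: 9@97
  #7: 5@97
ASKS (lowest first):
  (empty)

Derivation:
After op 1 [order #1] limit_sell(price=96, qty=2): fills=none; bids=[-] asks=[#1:2@96]
After op 2 [order #2] limit_buy(price=102, qty=10): fills=#2x#1:2@96; bids=[#2:8@102] asks=[-]
After op 3 [order #3] limit_buy(price=97, qty=9): fills=none; bids=[#2:8@102 #3:9@97] asks=[-]
After op 4 [order #4] limit_buy(price=102, qty=5): fills=none; bids=[#2:8@102 #4:5@102 #3:9@97] asks=[-]
After op 5 [order #5] limit_buy(price=100, qty=6): fills=none; bids=[#2:8@102 #4:5@102 #5:6@100 #3:9@97] asks=[-]
After op 6 [order #6] limit_buy(price=103, qty=9): fills=none; bids=[#6:9@103 #2:8@102 #4:5@102 #5:6@100 #3:9@97] asks=[-]
After op 7 [order #7] limit_buy(price=97, qty=5): fills=none; bids=[#6:9@103 #2:8@102 #4:5@102 #5:6@100 #3:9@97 #7:5@97] asks=[-]
After op 8 [order #8] limit_sell(price=102, qty=8): fills=#6x#8:8@103; bids=[#6:1@103 #2:8@102 #4:5@102 #5:6@100 #3:9@97 #7:5@97] asks=[-]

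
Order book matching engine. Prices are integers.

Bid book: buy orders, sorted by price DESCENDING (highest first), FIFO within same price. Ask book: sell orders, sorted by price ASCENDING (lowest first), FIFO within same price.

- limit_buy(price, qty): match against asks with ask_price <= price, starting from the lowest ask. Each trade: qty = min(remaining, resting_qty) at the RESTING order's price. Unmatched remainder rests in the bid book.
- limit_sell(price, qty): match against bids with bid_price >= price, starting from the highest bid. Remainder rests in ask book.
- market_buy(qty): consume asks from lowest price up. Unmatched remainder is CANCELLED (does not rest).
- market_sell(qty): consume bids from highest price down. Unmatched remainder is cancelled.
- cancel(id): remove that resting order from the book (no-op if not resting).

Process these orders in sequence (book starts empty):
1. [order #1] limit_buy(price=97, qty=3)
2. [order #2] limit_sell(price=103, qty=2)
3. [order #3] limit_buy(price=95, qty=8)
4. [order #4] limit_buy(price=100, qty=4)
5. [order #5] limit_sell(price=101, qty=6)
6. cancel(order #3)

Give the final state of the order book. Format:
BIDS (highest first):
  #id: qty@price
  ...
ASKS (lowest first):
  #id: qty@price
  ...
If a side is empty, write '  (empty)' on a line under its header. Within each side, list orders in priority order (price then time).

Answer: BIDS (highest first):
  #4: 4@100
  #1: 3@97
ASKS (lowest first):
  #5: 6@101
  #2: 2@103

Derivation:
After op 1 [order #1] limit_buy(price=97, qty=3): fills=none; bids=[#1:3@97] asks=[-]
After op 2 [order #2] limit_sell(price=103, qty=2): fills=none; bids=[#1:3@97] asks=[#2:2@103]
After op 3 [order #3] limit_buy(price=95, qty=8): fills=none; bids=[#1:3@97 #3:8@95] asks=[#2:2@103]
After op 4 [order #4] limit_buy(price=100, qty=4): fills=none; bids=[#4:4@100 #1:3@97 #3:8@95] asks=[#2:2@103]
After op 5 [order #5] limit_sell(price=101, qty=6): fills=none; bids=[#4:4@100 #1:3@97 #3:8@95] asks=[#5:6@101 #2:2@103]
After op 6 cancel(order #3): fills=none; bids=[#4:4@100 #1:3@97] asks=[#5:6@101 #2:2@103]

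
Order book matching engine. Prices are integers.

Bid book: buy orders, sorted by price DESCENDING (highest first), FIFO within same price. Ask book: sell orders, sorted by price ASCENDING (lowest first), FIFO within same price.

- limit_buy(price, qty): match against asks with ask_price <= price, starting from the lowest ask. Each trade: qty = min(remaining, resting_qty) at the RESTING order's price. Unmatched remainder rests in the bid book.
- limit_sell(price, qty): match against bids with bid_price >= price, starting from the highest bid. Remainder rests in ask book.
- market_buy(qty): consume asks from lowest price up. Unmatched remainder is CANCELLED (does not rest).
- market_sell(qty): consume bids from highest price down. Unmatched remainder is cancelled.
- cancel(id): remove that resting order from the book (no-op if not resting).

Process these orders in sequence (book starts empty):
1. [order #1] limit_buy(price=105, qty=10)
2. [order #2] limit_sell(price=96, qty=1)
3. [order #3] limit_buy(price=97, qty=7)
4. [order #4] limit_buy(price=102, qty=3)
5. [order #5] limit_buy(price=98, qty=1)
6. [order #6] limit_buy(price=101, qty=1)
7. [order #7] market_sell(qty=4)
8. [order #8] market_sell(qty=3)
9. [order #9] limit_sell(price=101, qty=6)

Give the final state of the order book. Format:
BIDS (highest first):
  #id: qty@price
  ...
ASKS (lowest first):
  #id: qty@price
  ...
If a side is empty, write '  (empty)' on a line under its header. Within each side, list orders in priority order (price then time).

Answer: BIDS (highest first):
  #5: 1@98
  #3: 7@97
ASKS (lowest first):
  (empty)

Derivation:
After op 1 [order #1] limit_buy(price=105, qty=10): fills=none; bids=[#1:10@105] asks=[-]
After op 2 [order #2] limit_sell(price=96, qty=1): fills=#1x#2:1@105; bids=[#1:9@105] asks=[-]
After op 3 [order #3] limit_buy(price=97, qty=7): fills=none; bids=[#1:9@105 #3:7@97] asks=[-]
After op 4 [order #4] limit_buy(price=102, qty=3): fills=none; bids=[#1:9@105 #4:3@102 #3:7@97] asks=[-]
After op 5 [order #5] limit_buy(price=98, qty=1): fills=none; bids=[#1:9@105 #4:3@102 #5:1@98 #3:7@97] asks=[-]
After op 6 [order #6] limit_buy(price=101, qty=1): fills=none; bids=[#1:9@105 #4:3@102 #6:1@101 #5:1@98 #3:7@97] asks=[-]
After op 7 [order #7] market_sell(qty=4): fills=#1x#7:4@105; bids=[#1:5@105 #4:3@102 #6:1@101 #5:1@98 #3:7@97] asks=[-]
After op 8 [order #8] market_sell(qty=3): fills=#1x#8:3@105; bids=[#1:2@105 #4:3@102 #6:1@101 #5:1@98 #3:7@97] asks=[-]
After op 9 [order #9] limit_sell(price=101, qty=6): fills=#1x#9:2@105 #4x#9:3@102 #6x#9:1@101; bids=[#5:1@98 #3:7@97] asks=[-]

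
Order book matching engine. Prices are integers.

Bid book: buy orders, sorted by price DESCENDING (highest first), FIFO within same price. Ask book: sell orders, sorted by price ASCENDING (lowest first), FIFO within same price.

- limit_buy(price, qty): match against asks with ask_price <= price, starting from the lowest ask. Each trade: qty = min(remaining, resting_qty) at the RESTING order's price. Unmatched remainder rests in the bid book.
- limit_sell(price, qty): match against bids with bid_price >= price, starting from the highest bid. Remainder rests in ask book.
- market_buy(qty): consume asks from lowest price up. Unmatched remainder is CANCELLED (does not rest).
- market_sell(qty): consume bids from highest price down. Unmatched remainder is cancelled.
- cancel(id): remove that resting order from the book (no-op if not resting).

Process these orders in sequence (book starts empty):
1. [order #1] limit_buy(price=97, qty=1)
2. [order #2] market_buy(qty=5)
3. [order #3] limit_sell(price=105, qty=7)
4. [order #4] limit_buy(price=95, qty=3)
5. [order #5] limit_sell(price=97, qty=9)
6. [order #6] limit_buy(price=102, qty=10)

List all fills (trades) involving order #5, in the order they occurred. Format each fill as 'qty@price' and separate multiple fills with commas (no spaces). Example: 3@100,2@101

After op 1 [order #1] limit_buy(price=97, qty=1): fills=none; bids=[#1:1@97] asks=[-]
After op 2 [order #2] market_buy(qty=5): fills=none; bids=[#1:1@97] asks=[-]
After op 3 [order #3] limit_sell(price=105, qty=7): fills=none; bids=[#1:1@97] asks=[#3:7@105]
After op 4 [order #4] limit_buy(price=95, qty=3): fills=none; bids=[#1:1@97 #4:3@95] asks=[#3:7@105]
After op 5 [order #5] limit_sell(price=97, qty=9): fills=#1x#5:1@97; bids=[#4:3@95] asks=[#5:8@97 #3:7@105]
After op 6 [order #6] limit_buy(price=102, qty=10): fills=#6x#5:8@97; bids=[#6:2@102 #4:3@95] asks=[#3:7@105]

Answer: 1@97,8@97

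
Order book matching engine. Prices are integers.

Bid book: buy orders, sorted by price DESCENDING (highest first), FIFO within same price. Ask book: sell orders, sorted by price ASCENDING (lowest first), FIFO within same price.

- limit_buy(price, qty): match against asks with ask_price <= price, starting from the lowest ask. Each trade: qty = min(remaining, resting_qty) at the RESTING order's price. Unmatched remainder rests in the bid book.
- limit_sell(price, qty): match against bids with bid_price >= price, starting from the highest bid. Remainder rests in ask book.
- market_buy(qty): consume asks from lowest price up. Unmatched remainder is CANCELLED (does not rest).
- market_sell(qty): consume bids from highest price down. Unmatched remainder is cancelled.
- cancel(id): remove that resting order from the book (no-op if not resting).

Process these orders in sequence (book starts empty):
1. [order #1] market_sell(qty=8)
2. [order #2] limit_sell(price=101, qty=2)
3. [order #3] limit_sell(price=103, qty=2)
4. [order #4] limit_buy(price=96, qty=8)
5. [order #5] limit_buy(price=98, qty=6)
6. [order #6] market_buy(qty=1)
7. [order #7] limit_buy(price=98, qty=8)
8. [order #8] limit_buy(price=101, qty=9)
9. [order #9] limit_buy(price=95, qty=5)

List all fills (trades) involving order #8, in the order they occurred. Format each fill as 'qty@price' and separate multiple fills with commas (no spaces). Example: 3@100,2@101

Answer: 1@101

Derivation:
After op 1 [order #1] market_sell(qty=8): fills=none; bids=[-] asks=[-]
After op 2 [order #2] limit_sell(price=101, qty=2): fills=none; bids=[-] asks=[#2:2@101]
After op 3 [order #3] limit_sell(price=103, qty=2): fills=none; bids=[-] asks=[#2:2@101 #3:2@103]
After op 4 [order #4] limit_buy(price=96, qty=8): fills=none; bids=[#4:8@96] asks=[#2:2@101 #3:2@103]
After op 5 [order #5] limit_buy(price=98, qty=6): fills=none; bids=[#5:6@98 #4:8@96] asks=[#2:2@101 #3:2@103]
After op 6 [order #6] market_buy(qty=1): fills=#6x#2:1@101; bids=[#5:6@98 #4:8@96] asks=[#2:1@101 #3:2@103]
After op 7 [order #7] limit_buy(price=98, qty=8): fills=none; bids=[#5:6@98 #7:8@98 #4:8@96] asks=[#2:1@101 #3:2@103]
After op 8 [order #8] limit_buy(price=101, qty=9): fills=#8x#2:1@101; bids=[#8:8@101 #5:6@98 #7:8@98 #4:8@96] asks=[#3:2@103]
After op 9 [order #9] limit_buy(price=95, qty=5): fills=none; bids=[#8:8@101 #5:6@98 #7:8@98 #4:8@96 #9:5@95] asks=[#3:2@103]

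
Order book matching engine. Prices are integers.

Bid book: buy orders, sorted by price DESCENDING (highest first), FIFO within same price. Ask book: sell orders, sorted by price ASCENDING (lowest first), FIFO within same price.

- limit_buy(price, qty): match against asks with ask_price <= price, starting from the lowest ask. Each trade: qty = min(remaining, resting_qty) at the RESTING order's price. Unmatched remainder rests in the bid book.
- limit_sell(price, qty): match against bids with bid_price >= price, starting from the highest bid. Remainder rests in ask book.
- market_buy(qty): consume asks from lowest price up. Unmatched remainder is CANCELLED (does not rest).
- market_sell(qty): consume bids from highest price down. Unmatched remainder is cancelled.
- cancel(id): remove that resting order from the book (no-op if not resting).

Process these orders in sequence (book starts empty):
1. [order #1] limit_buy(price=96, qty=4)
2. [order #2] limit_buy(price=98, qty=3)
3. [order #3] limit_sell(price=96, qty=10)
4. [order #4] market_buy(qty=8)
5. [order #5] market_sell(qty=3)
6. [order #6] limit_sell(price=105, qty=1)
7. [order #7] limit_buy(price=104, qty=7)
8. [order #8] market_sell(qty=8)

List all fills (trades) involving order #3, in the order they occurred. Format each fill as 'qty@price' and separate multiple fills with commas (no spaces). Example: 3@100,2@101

Answer: 3@98,4@96,3@96

Derivation:
After op 1 [order #1] limit_buy(price=96, qty=4): fills=none; bids=[#1:4@96] asks=[-]
After op 2 [order #2] limit_buy(price=98, qty=3): fills=none; bids=[#2:3@98 #1:4@96] asks=[-]
After op 3 [order #3] limit_sell(price=96, qty=10): fills=#2x#3:3@98 #1x#3:4@96; bids=[-] asks=[#3:3@96]
After op 4 [order #4] market_buy(qty=8): fills=#4x#3:3@96; bids=[-] asks=[-]
After op 5 [order #5] market_sell(qty=3): fills=none; bids=[-] asks=[-]
After op 6 [order #6] limit_sell(price=105, qty=1): fills=none; bids=[-] asks=[#6:1@105]
After op 7 [order #7] limit_buy(price=104, qty=7): fills=none; bids=[#7:7@104] asks=[#6:1@105]
After op 8 [order #8] market_sell(qty=8): fills=#7x#8:7@104; bids=[-] asks=[#6:1@105]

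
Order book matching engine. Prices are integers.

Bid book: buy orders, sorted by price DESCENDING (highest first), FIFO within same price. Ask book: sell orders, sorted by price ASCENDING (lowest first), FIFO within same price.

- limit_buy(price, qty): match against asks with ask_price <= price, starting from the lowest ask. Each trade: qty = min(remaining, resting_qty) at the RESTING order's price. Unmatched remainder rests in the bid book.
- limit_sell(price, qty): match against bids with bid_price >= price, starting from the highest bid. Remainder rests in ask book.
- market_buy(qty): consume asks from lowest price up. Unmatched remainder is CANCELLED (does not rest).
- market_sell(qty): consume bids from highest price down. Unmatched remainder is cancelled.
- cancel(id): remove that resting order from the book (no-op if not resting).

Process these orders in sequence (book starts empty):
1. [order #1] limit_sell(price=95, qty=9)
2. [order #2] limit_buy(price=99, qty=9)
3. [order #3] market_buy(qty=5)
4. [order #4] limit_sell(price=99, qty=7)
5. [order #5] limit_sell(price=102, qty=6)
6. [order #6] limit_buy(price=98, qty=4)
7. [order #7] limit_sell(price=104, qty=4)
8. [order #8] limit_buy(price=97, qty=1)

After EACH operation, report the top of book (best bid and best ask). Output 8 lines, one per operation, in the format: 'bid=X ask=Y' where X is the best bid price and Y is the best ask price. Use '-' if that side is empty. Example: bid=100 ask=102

After op 1 [order #1] limit_sell(price=95, qty=9): fills=none; bids=[-] asks=[#1:9@95]
After op 2 [order #2] limit_buy(price=99, qty=9): fills=#2x#1:9@95; bids=[-] asks=[-]
After op 3 [order #3] market_buy(qty=5): fills=none; bids=[-] asks=[-]
After op 4 [order #4] limit_sell(price=99, qty=7): fills=none; bids=[-] asks=[#4:7@99]
After op 5 [order #5] limit_sell(price=102, qty=6): fills=none; bids=[-] asks=[#4:7@99 #5:6@102]
After op 6 [order #6] limit_buy(price=98, qty=4): fills=none; bids=[#6:4@98] asks=[#4:7@99 #5:6@102]
After op 7 [order #7] limit_sell(price=104, qty=4): fills=none; bids=[#6:4@98] asks=[#4:7@99 #5:6@102 #7:4@104]
After op 8 [order #8] limit_buy(price=97, qty=1): fills=none; bids=[#6:4@98 #8:1@97] asks=[#4:7@99 #5:6@102 #7:4@104]

Answer: bid=- ask=95
bid=- ask=-
bid=- ask=-
bid=- ask=99
bid=- ask=99
bid=98 ask=99
bid=98 ask=99
bid=98 ask=99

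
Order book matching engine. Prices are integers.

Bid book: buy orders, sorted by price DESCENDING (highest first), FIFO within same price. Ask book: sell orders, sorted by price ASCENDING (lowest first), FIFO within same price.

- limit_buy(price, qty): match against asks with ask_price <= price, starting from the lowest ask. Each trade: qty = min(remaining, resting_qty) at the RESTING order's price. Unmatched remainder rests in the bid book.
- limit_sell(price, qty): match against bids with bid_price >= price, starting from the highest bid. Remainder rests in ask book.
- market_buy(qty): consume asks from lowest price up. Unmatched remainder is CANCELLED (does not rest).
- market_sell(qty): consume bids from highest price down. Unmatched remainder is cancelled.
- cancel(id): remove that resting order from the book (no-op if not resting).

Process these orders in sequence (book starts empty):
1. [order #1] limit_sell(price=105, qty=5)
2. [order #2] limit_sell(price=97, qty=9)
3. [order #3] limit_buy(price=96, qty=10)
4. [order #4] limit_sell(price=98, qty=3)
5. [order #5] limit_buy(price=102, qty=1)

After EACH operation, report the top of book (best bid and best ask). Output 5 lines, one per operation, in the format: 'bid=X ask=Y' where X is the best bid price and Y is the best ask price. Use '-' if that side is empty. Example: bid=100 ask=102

After op 1 [order #1] limit_sell(price=105, qty=5): fills=none; bids=[-] asks=[#1:5@105]
After op 2 [order #2] limit_sell(price=97, qty=9): fills=none; bids=[-] asks=[#2:9@97 #1:5@105]
After op 3 [order #3] limit_buy(price=96, qty=10): fills=none; bids=[#3:10@96] asks=[#2:9@97 #1:5@105]
After op 4 [order #4] limit_sell(price=98, qty=3): fills=none; bids=[#3:10@96] asks=[#2:9@97 #4:3@98 #1:5@105]
After op 5 [order #5] limit_buy(price=102, qty=1): fills=#5x#2:1@97; bids=[#3:10@96] asks=[#2:8@97 #4:3@98 #1:5@105]

Answer: bid=- ask=105
bid=- ask=97
bid=96 ask=97
bid=96 ask=97
bid=96 ask=97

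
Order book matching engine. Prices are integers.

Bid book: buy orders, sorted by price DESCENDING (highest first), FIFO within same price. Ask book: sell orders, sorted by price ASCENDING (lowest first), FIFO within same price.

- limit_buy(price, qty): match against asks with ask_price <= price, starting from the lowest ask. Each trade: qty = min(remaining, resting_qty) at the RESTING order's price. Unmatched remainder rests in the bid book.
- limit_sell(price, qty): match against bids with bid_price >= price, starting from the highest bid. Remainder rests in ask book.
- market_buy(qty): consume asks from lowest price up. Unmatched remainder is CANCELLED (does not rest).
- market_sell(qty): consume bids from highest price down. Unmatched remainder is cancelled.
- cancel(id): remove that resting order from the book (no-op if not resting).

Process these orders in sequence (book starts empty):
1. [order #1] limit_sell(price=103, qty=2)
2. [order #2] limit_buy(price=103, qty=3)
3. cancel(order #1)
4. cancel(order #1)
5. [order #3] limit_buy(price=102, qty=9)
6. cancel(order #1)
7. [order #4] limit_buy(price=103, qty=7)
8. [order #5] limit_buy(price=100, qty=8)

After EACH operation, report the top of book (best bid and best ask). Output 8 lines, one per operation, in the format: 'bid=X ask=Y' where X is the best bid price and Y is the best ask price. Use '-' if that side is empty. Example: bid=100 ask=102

Answer: bid=- ask=103
bid=103 ask=-
bid=103 ask=-
bid=103 ask=-
bid=103 ask=-
bid=103 ask=-
bid=103 ask=-
bid=103 ask=-

Derivation:
After op 1 [order #1] limit_sell(price=103, qty=2): fills=none; bids=[-] asks=[#1:2@103]
After op 2 [order #2] limit_buy(price=103, qty=3): fills=#2x#1:2@103; bids=[#2:1@103] asks=[-]
After op 3 cancel(order #1): fills=none; bids=[#2:1@103] asks=[-]
After op 4 cancel(order #1): fills=none; bids=[#2:1@103] asks=[-]
After op 5 [order #3] limit_buy(price=102, qty=9): fills=none; bids=[#2:1@103 #3:9@102] asks=[-]
After op 6 cancel(order #1): fills=none; bids=[#2:1@103 #3:9@102] asks=[-]
After op 7 [order #4] limit_buy(price=103, qty=7): fills=none; bids=[#2:1@103 #4:7@103 #3:9@102] asks=[-]
After op 8 [order #5] limit_buy(price=100, qty=8): fills=none; bids=[#2:1@103 #4:7@103 #3:9@102 #5:8@100] asks=[-]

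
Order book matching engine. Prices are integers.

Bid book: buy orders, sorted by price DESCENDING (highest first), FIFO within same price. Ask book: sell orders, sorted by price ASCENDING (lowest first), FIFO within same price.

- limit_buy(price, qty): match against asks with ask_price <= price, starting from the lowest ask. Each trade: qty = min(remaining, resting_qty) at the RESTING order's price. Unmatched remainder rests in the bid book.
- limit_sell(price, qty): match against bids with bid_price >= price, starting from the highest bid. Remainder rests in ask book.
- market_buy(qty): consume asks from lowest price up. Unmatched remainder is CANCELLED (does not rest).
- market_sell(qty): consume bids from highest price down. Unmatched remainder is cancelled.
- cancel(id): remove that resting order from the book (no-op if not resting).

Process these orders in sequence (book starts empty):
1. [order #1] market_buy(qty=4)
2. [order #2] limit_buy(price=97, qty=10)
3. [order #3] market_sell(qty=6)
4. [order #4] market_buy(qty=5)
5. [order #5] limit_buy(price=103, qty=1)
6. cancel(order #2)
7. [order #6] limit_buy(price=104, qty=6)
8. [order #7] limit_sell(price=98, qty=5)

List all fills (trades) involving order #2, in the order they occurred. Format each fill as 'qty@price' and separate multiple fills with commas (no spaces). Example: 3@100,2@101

After op 1 [order #1] market_buy(qty=4): fills=none; bids=[-] asks=[-]
After op 2 [order #2] limit_buy(price=97, qty=10): fills=none; bids=[#2:10@97] asks=[-]
After op 3 [order #3] market_sell(qty=6): fills=#2x#3:6@97; bids=[#2:4@97] asks=[-]
After op 4 [order #4] market_buy(qty=5): fills=none; bids=[#2:4@97] asks=[-]
After op 5 [order #5] limit_buy(price=103, qty=1): fills=none; bids=[#5:1@103 #2:4@97] asks=[-]
After op 6 cancel(order #2): fills=none; bids=[#5:1@103] asks=[-]
After op 7 [order #6] limit_buy(price=104, qty=6): fills=none; bids=[#6:6@104 #5:1@103] asks=[-]
After op 8 [order #7] limit_sell(price=98, qty=5): fills=#6x#7:5@104; bids=[#6:1@104 #5:1@103] asks=[-]

Answer: 6@97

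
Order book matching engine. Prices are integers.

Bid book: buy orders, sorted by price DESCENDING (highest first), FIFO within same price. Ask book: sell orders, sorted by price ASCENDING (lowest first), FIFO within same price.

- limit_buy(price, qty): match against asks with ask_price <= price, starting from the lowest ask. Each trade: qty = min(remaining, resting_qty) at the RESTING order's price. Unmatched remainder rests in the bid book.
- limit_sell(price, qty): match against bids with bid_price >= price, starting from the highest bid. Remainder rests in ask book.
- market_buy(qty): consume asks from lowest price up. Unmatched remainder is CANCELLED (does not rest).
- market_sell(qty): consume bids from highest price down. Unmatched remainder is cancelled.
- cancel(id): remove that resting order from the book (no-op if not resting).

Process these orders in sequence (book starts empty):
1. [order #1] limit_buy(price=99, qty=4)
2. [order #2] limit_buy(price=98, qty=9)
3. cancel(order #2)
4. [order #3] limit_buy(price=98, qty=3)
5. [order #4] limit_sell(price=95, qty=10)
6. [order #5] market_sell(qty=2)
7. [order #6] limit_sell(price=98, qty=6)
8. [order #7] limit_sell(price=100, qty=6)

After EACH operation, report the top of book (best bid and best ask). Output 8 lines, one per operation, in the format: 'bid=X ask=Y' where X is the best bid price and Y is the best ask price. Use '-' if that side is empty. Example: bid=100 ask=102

After op 1 [order #1] limit_buy(price=99, qty=4): fills=none; bids=[#1:4@99] asks=[-]
After op 2 [order #2] limit_buy(price=98, qty=9): fills=none; bids=[#1:4@99 #2:9@98] asks=[-]
After op 3 cancel(order #2): fills=none; bids=[#1:4@99] asks=[-]
After op 4 [order #3] limit_buy(price=98, qty=3): fills=none; bids=[#1:4@99 #3:3@98] asks=[-]
After op 5 [order #4] limit_sell(price=95, qty=10): fills=#1x#4:4@99 #3x#4:3@98; bids=[-] asks=[#4:3@95]
After op 6 [order #5] market_sell(qty=2): fills=none; bids=[-] asks=[#4:3@95]
After op 7 [order #6] limit_sell(price=98, qty=6): fills=none; bids=[-] asks=[#4:3@95 #6:6@98]
After op 8 [order #7] limit_sell(price=100, qty=6): fills=none; bids=[-] asks=[#4:3@95 #6:6@98 #7:6@100]

Answer: bid=99 ask=-
bid=99 ask=-
bid=99 ask=-
bid=99 ask=-
bid=- ask=95
bid=- ask=95
bid=- ask=95
bid=- ask=95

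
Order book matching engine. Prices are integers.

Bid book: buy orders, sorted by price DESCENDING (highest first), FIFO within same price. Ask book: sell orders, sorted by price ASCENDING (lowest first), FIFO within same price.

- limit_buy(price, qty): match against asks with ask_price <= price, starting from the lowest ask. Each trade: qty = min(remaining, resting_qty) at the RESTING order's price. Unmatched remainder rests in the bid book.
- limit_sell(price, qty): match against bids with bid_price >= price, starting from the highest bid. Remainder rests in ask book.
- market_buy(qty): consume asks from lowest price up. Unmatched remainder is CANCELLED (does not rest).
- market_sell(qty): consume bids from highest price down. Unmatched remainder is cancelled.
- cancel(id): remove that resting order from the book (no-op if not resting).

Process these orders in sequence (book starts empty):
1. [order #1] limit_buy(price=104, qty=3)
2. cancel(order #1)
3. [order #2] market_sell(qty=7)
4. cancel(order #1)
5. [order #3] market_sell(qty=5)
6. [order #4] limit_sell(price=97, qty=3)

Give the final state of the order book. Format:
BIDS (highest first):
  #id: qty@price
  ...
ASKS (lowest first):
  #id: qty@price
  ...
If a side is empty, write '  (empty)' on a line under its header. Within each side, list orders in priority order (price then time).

Answer: BIDS (highest first):
  (empty)
ASKS (lowest first):
  #4: 3@97

Derivation:
After op 1 [order #1] limit_buy(price=104, qty=3): fills=none; bids=[#1:3@104] asks=[-]
After op 2 cancel(order #1): fills=none; bids=[-] asks=[-]
After op 3 [order #2] market_sell(qty=7): fills=none; bids=[-] asks=[-]
After op 4 cancel(order #1): fills=none; bids=[-] asks=[-]
After op 5 [order #3] market_sell(qty=5): fills=none; bids=[-] asks=[-]
After op 6 [order #4] limit_sell(price=97, qty=3): fills=none; bids=[-] asks=[#4:3@97]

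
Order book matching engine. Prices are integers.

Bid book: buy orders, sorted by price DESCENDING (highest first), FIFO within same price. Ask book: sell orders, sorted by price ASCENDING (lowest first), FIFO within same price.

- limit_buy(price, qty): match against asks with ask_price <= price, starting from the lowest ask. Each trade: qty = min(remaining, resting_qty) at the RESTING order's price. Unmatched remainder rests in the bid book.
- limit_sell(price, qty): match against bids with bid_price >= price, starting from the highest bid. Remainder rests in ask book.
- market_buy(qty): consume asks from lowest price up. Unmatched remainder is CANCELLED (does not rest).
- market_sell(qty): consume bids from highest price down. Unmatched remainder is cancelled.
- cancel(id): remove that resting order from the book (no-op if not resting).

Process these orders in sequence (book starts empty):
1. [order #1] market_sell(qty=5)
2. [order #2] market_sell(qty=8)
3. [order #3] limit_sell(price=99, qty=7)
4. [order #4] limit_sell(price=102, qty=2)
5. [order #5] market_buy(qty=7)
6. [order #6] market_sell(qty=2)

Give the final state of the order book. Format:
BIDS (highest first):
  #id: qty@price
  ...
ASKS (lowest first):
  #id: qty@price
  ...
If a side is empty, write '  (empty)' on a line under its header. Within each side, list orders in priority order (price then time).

After op 1 [order #1] market_sell(qty=5): fills=none; bids=[-] asks=[-]
After op 2 [order #2] market_sell(qty=8): fills=none; bids=[-] asks=[-]
After op 3 [order #3] limit_sell(price=99, qty=7): fills=none; bids=[-] asks=[#3:7@99]
After op 4 [order #4] limit_sell(price=102, qty=2): fills=none; bids=[-] asks=[#3:7@99 #4:2@102]
After op 5 [order #5] market_buy(qty=7): fills=#5x#3:7@99; bids=[-] asks=[#4:2@102]
After op 6 [order #6] market_sell(qty=2): fills=none; bids=[-] asks=[#4:2@102]

Answer: BIDS (highest first):
  (empty)
ASKS (lowest first):
  #4: 2@102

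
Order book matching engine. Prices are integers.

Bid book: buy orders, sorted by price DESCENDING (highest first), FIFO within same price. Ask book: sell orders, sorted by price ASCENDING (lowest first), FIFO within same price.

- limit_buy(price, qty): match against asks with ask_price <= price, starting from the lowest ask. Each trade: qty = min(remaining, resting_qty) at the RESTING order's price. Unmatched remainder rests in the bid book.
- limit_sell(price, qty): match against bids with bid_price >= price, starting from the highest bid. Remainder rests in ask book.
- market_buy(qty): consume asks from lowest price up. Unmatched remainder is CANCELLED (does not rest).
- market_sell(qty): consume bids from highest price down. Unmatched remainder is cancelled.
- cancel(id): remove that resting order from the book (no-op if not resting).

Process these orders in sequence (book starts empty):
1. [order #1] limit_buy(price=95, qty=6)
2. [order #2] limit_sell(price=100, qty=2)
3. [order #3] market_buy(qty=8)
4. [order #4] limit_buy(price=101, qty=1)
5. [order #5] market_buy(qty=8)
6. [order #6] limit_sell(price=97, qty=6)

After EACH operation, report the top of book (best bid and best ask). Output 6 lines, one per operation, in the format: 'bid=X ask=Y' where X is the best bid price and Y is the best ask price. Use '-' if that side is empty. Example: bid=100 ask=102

Answer: bid=95 ask=-
bid=95 ask=100
bid=95 ask=-
bid=101 ask=-
bid=101 ask=-
bid=95 ask=97

Derivation:
After op 1 [order #1] limit_buy(price=95, qty=6): fills=none; bids=[#1:6@95] asks=[-]
After op 2 [order #2] limit_sell(price=100, qty=2): fills=none; bids=[#1:6@95] asks=[#2:2@100]
After op 3 [order #3] market_buy(qty=8): fills=#3x#2:2@100; bids=[#1:6@95] asks=[-]
After op 4 [order #4] limit_buy(price=101, qty=1): fills=none; bids=[#4:1@101 #1:6@95] asks=[-]
After op 5 [order #5] market_buy(qty=8): fills=none; bids=[#4:1@101 #1:6@95] asks=[-]
After op 6 [order #6] limit_sell(price=97, qty=6): fills=#4x#6:1@101; bids=[#1:6@95] asks=[#6:5@97]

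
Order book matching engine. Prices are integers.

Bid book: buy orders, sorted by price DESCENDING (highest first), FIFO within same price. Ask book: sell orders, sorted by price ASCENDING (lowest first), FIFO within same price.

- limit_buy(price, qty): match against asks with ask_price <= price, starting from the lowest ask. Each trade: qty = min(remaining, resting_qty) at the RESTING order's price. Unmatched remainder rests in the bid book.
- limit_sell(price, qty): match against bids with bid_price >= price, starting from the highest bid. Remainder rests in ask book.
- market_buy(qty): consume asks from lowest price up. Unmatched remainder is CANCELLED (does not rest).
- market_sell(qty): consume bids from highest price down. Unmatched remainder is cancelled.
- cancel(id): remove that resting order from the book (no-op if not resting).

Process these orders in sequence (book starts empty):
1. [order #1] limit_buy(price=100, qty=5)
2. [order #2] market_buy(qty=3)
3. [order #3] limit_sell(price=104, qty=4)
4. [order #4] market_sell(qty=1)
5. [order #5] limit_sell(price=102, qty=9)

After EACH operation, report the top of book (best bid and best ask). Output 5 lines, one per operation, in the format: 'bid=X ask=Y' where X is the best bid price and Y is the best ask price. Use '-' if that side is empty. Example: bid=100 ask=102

After op 1 [order #1] limit_buy(price=100, qty=5): fills=none; bids=[#1:5@100] asks=[-]
After op 2 [order #2] market_buy(qty=3): fills=none; bids=[#1:5@100] asks=[-]
After op 3 [order #3] limit_sell(price=104, qty=4): fills=none; bids=[#1:5@100] asks=[#3:4@104]
After op 4 [order #4] market_sell(qty=1): fills=#1x#4:1@100; bids=[#1:4@100] asks=[#3:4@104]
After op 5 [order #5] limit_sell(price=102, qty=9): fills=none; bids=[#1:4@100] asks=[#5:9@102 #3:4@104]

Answer: bid=100 ask=-
bid=100 ask=-
bid=100 ask=104
bid=100 ask=104
bid=100 ask=102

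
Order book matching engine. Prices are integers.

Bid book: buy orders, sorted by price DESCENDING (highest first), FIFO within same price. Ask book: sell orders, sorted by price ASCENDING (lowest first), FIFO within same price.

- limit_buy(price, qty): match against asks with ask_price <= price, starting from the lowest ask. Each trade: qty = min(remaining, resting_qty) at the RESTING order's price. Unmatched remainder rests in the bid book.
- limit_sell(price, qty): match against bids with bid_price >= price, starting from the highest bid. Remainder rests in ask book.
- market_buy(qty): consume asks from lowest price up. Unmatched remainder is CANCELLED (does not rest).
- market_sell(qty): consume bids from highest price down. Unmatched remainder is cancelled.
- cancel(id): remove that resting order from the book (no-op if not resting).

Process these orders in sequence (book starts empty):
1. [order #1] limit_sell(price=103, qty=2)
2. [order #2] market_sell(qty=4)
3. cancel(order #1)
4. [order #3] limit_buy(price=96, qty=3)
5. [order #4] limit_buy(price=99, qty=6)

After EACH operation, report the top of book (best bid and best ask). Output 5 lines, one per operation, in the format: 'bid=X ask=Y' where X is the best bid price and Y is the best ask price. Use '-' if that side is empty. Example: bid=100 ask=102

After op 1 [order #1] limit_sell(price=103, qty=2): fills=none; bids=[-] asks=[#1:2@103]
After op 2 [order #2] market_sell(qty=4): fills=none; bids=[-] asks=[#1:2@103]
After op 3 cancel(order #1): fills=none; bids=[-] asks=[-]
After op 4 [order #3] limit_buy(price=96, qty=3): fills=none; bids=[#3:3@96] asks=[-]
After op 5 [order #4] limit_buy(price=99, qty=6): fills=none; bids=[#4:6@99 #3:3@96] asks=[-]

Answer: bid=- ask=103
bid=- ask=103
bid=- ask=-
bid=96 ask=-
bid=99 ask=-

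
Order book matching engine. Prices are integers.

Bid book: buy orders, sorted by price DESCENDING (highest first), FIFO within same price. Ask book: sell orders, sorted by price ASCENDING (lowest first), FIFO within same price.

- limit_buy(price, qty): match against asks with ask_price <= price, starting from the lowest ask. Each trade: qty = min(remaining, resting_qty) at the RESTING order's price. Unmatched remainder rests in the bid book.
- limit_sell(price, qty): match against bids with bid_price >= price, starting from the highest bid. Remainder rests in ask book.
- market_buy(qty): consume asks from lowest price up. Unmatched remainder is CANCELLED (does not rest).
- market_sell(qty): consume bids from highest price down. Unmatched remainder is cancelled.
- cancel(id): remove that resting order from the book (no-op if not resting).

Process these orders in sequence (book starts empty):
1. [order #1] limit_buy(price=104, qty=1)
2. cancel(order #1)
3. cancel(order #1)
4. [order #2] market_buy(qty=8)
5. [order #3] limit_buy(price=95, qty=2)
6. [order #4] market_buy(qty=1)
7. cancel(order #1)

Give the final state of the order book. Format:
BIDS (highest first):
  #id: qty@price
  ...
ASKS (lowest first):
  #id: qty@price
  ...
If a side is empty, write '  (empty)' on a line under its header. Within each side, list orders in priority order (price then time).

Answer: BIDS (highest first):
  #3: 2@95
ASKS (lowest first):
  (empty)

Derivation:
After op 1 [order #1] limit_buy(price=104, qty=1): fills=none; bids=[#1:1@104] asks=[-]
After op 2 cancel(order #1): fills=none; bids=[-] asks=[-]
After op 3 cancel(order #1): fills=none; bids=[-] asks=[-]
After op 4 [order #2] market_buy(qty=8): fills=none; bids=[-] asks=[-]
After op 5 [order #3] limit_buy(price=95, qty=2): fills=none; bids=[#3:2@95] asks=[-]
After op 6 [order #4] market_buy(qty=1): fills=none; bids=[#3:2@95] asks=[-]
After op 7 cancel(order #1): fills=none; bids=[#3:2@95] asks=[-]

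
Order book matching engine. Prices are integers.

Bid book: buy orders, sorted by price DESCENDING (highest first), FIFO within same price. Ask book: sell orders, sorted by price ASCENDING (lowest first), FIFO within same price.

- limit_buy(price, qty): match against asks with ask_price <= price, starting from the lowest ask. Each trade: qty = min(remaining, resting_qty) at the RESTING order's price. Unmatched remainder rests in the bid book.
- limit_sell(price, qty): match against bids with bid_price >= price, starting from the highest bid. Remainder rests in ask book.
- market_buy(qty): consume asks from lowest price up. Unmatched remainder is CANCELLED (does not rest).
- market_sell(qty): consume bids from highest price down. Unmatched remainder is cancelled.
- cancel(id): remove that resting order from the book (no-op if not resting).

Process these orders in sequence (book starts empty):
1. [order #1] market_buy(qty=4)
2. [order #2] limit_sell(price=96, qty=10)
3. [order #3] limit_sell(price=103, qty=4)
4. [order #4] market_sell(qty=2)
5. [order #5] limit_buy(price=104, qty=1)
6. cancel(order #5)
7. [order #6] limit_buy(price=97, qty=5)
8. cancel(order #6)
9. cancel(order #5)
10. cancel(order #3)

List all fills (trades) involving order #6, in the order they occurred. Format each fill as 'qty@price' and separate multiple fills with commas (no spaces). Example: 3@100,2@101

Answer: 5@96

Derivation:
After op 1 [order #1] market_buy(qty=4): fills=none; bids=[-] asks=[-]
After op 2 [order #2] limit_sell(price=96, qty=10): fills=none; bids=[-] asks=[#2:10@96]
After op 3 [order #3] limit_sell(price=103, qty=4): fills=none; bids=[-] asks=[#2:10@96 #3:4@103]
After op 4 [order #4] market_sell(qty=2): fills=none; bids=[-] asks=[#2:10@96 #3:4@103]
After op 5 [order #5] limit_buy(price=104, qty=1): fills=#5x#2:1@96; bids=[-] asks=[#2:9@96 #3:4@103]
After op 6 cancel(order #5): fills=none; bids=[-] asks=[#2:9@96 #3:4@103]
After op 7 [order #6] limit_buy(price=97, qty=5): fills=#6x#2:5@96; bids=[-] asks=[#2:4@96 #3:4@103]
After op 8 cancel(order #6): fills=none; bids=[-] asks=[#2:4@96 #3:4@103]
After op 9 cancel(order #5): fills=none; bids=[-] asks=[#2:4@96 #3:4@103]
After op 10 cancel(order #3): fills=none; bids=[-] asks=[#2:4@96]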